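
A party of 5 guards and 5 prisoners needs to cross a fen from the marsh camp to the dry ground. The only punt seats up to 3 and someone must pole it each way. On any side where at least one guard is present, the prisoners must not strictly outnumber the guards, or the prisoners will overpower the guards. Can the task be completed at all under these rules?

1. 2 prisoners → the dry ground.  (the marsh camp: 5G 3P; the dry ground: 0G 2P)
2. 1 prisoner ← the marsh camp.  (the marsh camp: 5G 4P; the dry ground: 0G 1P)
3. 3 prisoners → the dry ground.  (the marsh camp: 5G 1P; the dry ground: 0G 4P)
4. 1 prisoner ← the marsh camp.  (the marsh camp: 5G 2P; the dry ground: 0G 3P)
5. 3 guards → the dry ground.  (the marsh camp: 2G 2P; the dry ground: 3G 3P)
6. 1 guard and 1 prisoner ← the marsh camp.  (the marsh camp: 3G 3P; the dry ground: 2G 2P)
7. 3 guards → the dry ground.  (the marsh camp: 0G 3P; the dry ground: 5G 2P)
8. 1 prisoner ← the marsh camp.  (the marsh camp: 0G 4P; the dry ground: 5G 1P)
9. 2 prisoners → the dry ground.  (the marsh camp: 0G 2P; the dry ground: 5G 3P)
10. 1 prisoner ← the marsh camp.  (the marsh camp: 0G 3P; the dry ground: 5G 2P)
11. 3 prisoners → the dry ground.  (the marsh camp: 0G 0P; the dry ground: 5G 5P)

Yes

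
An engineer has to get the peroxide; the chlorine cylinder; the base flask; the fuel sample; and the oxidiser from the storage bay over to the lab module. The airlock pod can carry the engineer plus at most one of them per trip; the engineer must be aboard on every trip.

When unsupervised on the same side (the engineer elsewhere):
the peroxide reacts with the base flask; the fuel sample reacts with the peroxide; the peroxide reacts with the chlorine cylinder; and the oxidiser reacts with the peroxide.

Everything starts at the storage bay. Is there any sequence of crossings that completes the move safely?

No

Following every safe sequence of crossings from the start, the most of the 5 that can be at the lab module as the airlock pod arrives there on crossings 1, 3 is 1, 2 respectively; the best ever achieved is 2 of 5.
From crossing 5 on, no configuration arises that was not already reachable earlier: only 11 distinct safe configurations (who is on which side, and where the airlock pod is) can ever be reached, none of them has everyone across, and every continuation just revisits them. So no valid plan exists.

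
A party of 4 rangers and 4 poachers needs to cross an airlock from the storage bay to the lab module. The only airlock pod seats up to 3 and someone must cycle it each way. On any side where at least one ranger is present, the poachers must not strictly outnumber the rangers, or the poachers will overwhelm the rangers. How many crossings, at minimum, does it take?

Counting alone: each trip to the lab module takes at most 3 across and each return brings at least 1 back, so after t trips out (and t−1 returns) at most 3t − (t−1) of the 8 are across; that first reaches 8 at t = 4, so at least 7 crossings are needed.
The safety rule pushes this higher. Following every safe sequence of crossings, the most of the 8 that can be at the lab module as the airlock pod arrives there on crossing 7 is 7 — never all 8.
So no plan with fewer than 9 crossings exists, and this one achieves 9:
1. 2 poachers → the lab module.  (the storage bay: 4R 2P; the lab module: 0R 2P)
2. 1 poacher ← the storage bay.  (the storage bay: 4R 3P; the lab module: 0R 1P)
3. 3 poachers → the lab module.  (the storage bay: 4R 0P; the lab module: 0R 4P)
4. 1 poacher ← the storage bay.  (the storage bay: 4R 1P; the lab module: 0R 3P)
5. 3 rangers → the lab module.  (the storage bay: 1R 1P; the lab module: 3R 3P)
6. 1 ranger and 1 poacher ← the storage bay.  (the storage bay: 2R 2P; the lab module: 2R 2P)
7. 2 rangers → the lab module.  (the storage bay: 0R 2P; the lab module: 4R 2P)
8. 1 poacher ← the storage bay.  (the storage bay: 0R 3P; the lab module: 4R 1P)
9. 3 poachers → the lab module.  (the storage bay: 0R 0P; the lab module: 4R 4P)

9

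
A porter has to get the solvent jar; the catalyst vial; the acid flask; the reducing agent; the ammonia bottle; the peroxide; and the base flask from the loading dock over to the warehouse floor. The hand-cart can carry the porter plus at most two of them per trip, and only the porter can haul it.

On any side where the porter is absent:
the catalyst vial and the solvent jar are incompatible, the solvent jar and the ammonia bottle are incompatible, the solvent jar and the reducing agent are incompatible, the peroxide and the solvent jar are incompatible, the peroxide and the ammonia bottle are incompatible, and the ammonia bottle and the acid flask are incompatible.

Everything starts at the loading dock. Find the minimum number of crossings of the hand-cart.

11

Counting alone: the porter can take at most 2 across per trip to the warehouse floor, so moving all 7 needs at least 4 loaded trips out, with a return between consecutive ones — at least 7 crossings.
The safety rule pushes this higher. Following every safe sequence of crossings, the most of the 7 that can be at the warehouse floor as the hand-cart arrives there on crossings 7, 9 is 5, 6 respectively — never all 7.
So no plan with fewer than 11 crossings exists, and this one achieves 11:
1. Porter goes to the warehouse floor with the ammonia bottle and the solvent jar.
2. Porter goes back to the loading dock with the solvent jar.
3. Porter goes to the warehouse floor with the catalyst vial and the solvent jar.
4. Porter goes back to the loading dock with the solvent jar.
5. Porter goes to the warehouse floor with the reducing agent and the solvent jar.
6. Porter goes back to the loading dock with the solvent jar.
7. Porter goes to the warehouse floor with the base flask and the solvent jar.
8. Porter goes back to the loading dock with the solvent jar.
9. Porter goes to the warehouse floor with the acid flask and the peroxide.
10. Porter goes back to the loading dock with the ammonia bottle.
11. Porter goes to the warehouse floor with the ammonia bottle and the solvent jar.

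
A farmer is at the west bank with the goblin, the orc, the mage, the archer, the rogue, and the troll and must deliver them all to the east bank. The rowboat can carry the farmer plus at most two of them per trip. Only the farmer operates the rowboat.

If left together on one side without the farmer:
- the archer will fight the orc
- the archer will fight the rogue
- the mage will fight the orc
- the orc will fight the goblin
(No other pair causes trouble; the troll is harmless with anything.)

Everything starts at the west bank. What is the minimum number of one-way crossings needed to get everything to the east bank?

Counting alone: the farmer can take at most 2 across per trip to the east bank, so moving all 6 needs at least 3 loaded trips out, with a return between consecutive ones — at least 5 crossings.
The safety rule pushes this higher. Following every safe sequence of crossings, the most of the 6 that can be at the east bank as the rowboat arrives there on crossing 5 is 5 — never all 6.
So no plan with fewer than 7 crossings exists, and this one achieves 7:
1. Farmer goes to the east bank with the archer and the orc.  [the west bank: the goblin, the mage, the rogue, the troll | the east bank: the archer, the orc]
2. Farmer goes back to the west bank with the orc.  [the west bank: the goblin, the mage, the orc, the rogue, the troll | the east bank: the archer]
3. Farmer goes to the east bank with the goblin and the orc.  [the west bank: the mage, the rogue, the troll | the east bank: the archer, the goblin, the orc]
4. Farmer goes back to the west bank with the orc.  [the west bank: the mage, the orc, the rogue, the troll | the east bank: the archer, the goblin]
5. Farmer goes to the east bank with the mage and the troll.  [the west bank: the orc, the rogue | the east bank: the archer, the goblin, the mage, the troll]
6. Farmer goes back to the west bank alone.  [the west bank: the orc, the rogue | the east bank: the archer, the goblin, the mage, the troll]
7. Farmer goes to the east bank with the orc and the rogue.  [the west bank: — | the east bank: the archer, the goblin, the mage, the orc, the rogue, the troll]

7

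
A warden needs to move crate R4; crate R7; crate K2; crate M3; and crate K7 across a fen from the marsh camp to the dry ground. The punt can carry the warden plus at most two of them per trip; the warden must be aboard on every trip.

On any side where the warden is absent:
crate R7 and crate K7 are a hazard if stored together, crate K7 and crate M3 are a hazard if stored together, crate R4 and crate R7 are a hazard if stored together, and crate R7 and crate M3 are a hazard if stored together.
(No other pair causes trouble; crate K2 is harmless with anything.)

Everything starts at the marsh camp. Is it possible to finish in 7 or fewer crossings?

Yes — this plan uses 7 crossings (≤ 7):
1. Warden goes to the dry ground with crate M3 and crate R7.  [the marsh camp: crate K2, crate K7, crate R4 | the dry ground: crate M3, crate R7]
2. Warden goes back to the marsh camp with crate R7.  [the marsh camp: crate K2, crate K7, crate R4, crate R7 | the dry ground: crate M3]
3. Warden goes to the dry ground with crate R4 and crate R7.  [the marsh camp: crate K2, crate K7 | the dry ground: crate M3, crate R4, crate R7]
4. Warden goes back to the marsh camp with crate R7.  [the marsh camp: crate K2, crate K7, crate R7 | the dry ground: crate M3, crate R4]
5. Warden goes to the dry ground with crate K2 and crate R7.  [the marsh camp: crate K7 | the dry ground: crate K2, crate M3, crate R4, crate R7]
6. Warden goes back to the marsh camp with crate R7.  [the marsh camp: crate K7, crate R7 | the dry ground: crate K2, crate M3, crate R4]
7. Warden goes to the dry ground with crate K7 and crate R7.  [the marsh camp: — | the dry ground: crate K2, crate K7, crate M3, crate R4, crate R7]

Yes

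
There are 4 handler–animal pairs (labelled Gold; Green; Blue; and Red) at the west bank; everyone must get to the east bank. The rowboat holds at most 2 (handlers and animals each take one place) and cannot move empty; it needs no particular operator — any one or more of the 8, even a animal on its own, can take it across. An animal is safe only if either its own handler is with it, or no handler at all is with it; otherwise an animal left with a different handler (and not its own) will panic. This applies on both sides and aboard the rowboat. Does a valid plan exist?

Following every safe sequence of crossings from the start, the most of the 8 that can be at the east bank as the rowboat arrives there on crossings 1, 3, 5 is 2, 3, 4 respectively; the best ever achieved is 4 of 8.
From crossing 7 on, no configuration arises that was not already reachable earlier: only 44 distinct safe configurations (who is on which side, and where the rowboat is) can ever be reached, none of them has everyone across, and every continuation just revisits them. So no valid plan exists.

No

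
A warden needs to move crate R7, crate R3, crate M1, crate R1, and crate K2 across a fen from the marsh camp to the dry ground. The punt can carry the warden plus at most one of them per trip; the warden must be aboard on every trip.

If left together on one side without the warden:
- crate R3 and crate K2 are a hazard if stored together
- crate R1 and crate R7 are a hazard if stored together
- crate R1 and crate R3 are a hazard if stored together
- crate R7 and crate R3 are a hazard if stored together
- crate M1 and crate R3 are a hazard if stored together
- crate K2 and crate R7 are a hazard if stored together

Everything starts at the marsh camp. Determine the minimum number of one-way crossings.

impossible

Whatever the first load, the items left behind include a forbidden pair without the warden. No opening move is safe, so no plan exists.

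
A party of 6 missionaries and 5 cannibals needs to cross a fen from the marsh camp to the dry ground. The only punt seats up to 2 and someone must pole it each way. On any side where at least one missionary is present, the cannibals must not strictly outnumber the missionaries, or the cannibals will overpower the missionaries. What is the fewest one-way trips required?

Counting alone: each trip to the dry ground takes at most 2 across and each return brings at least 1 back, so after t trips out (and t−1 returns) at most 2t − (t−1) of the 11 are across; that first reaches 11 at t = 10, so at least 19 crossings are needed.
The plan below uses exactly 19 crossings, so it is optimal:
1. 2 cannibals → the dry ground.  (the marsh camp: 6M 3C; the dry ground: 0M 2C)
2. 1 cannibal ← the marsh camp.  (the marsh camp: 6M 4C; the dry ground: 0M 1C)
3. 2 cannibals → the dry ground.  (the marsh camp: 6M 2C; the dry ground: 0M 3C)
4. 1 cannibal ← the marsh camp.  (the marsh camp: 6M 3C; the dry ground: 0M 2C)
5. 2 missionaries → the dry ground.  (the marsh camp: 4M 3C; the dry ground: 2M 2C)
6. 1 cannibal ← the marsh camp.  (the marsh camp: 4M 4C; the dry ground: 2M 1C)
7. 1 missionary and 1 cannibal → the dry ground.  (the marsh camp: 3M 3C; the dry ground: 3M 2C)
8. 1 missionary ← the marsh camp.  (the marsh camp: 4M 3C; the dry ground: 2M 2C)
9. 1 missionary and 1 cannibal → the dry ground.  (the marsh camp: 3M 2C; the dry ground: 3M 3C)
10. 1 cannibal ← the marsh camp.  (the marsh camp: 3M 3C; the dry ground: 3M 2C)
11. 1 missionary and 1 cannibal → the dry ground.  (the marsh camp: 2M 2C; the dry ground: 4M 3C)
12. 1 missionary ← the marsh camp.  (the marsh camp: 3M 2C; the dry ground: 3M 3C)
13. 1 missionary and 1 cannibal → the dry ground.  (the marsh camp: 2M 1C; the dry ground: 4M 4C)
14. 1 cannibal ← the marsh camp.  (the marsh camp: 2M 2C; the dry ground: 4M 3C)
15. 1 missionary and 1 cannibal → the dry ground.  (the marsh camp: 1M 1C; the dry ground: 5M 4C)
16. 1 missionary ← the marsh camp.  (the marsh camp: 2M 1C; the dry ground: 4M 4C)
17. 1 missionary and 1 cannibal → the dry ground.  (the marsh camp: 1M 0C; the dry ground: 5M 5C)
18. 1 cannibal ← the marsh camp.  (the marsh camp: 1M 1C; the dry ground: 5M 4C)
19. 1 missionary and 1 cannibal → the dry ground.  (the marsh camp: 0M 0C; the dry ground: 6M 5C)

19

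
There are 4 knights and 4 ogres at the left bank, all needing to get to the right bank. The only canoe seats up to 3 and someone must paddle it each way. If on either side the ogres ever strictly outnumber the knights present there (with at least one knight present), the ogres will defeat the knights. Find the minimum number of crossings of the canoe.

9

Counting alone: each trip to the right bank takes at most 3 across and each return brings at least 1 back, so after t trips out (and t−1 returns) at most 3t − (t−1) of the 8 are across; that first reaches 8 at t = 4, so at least 7 crossings are needed.
The safety rule pushes this higher. Following every safe sequence of crossings, the most of the 8 that can be at the right bank as the canoe arrives there on crossing 7 is 7 — never all 8.
So no plan with fewer than 9 crossings exists, and this one achieves 9:
1. 2 ogres → the right bank.  (the left bank: 4K 2O; the right bank: 0K 2O)
2. 1 ogre ← the left bank.  (the left bank: 4K 3O; the right bank: 0K 1O)
3. 3 ogres → the right bank.  (the left bank: 4K 0O; the right bank: 0K 4O)
4. 1 ogre ← the left bank.  (the left bank: 4K 1O; the right bank: 0K 3O)
5. 3 knights → the right bank.  (the left bank: 1K 1O; the right bank: 3K 3O)
6. 1 knight and 1 ogre ← the left bank.  (the left bank: 2K 2O; the right bank: 2K 2O)
7. 2 knights → the right bank.  (the left bank: 0K 2O; the right bank: 4K 2O)
8. 1 ogre ← the left bank.  (the left bank: 0K 3O; the right bank: 4K 1O)
9. 3 ogres → the right bank.  (the left bank: 0K 0O; the right bank: 4K 4O)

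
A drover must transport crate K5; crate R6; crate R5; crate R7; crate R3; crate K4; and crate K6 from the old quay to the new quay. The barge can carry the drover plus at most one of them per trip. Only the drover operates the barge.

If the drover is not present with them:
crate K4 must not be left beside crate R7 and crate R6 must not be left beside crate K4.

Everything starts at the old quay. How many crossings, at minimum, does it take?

15

Counting alone: the drover can take at most 1 across per trip to the new quay, so moving all 7 needs at least 7 loaded trips out, with a return between consecutive ones — at least 13 crossings.
The safety rule pushes this higher. Following every safe sequence of crossings, the most of the 7 that can be at the new quay as the barge arrives there on crossing 13 is 6 — never all 7.
So no plan with fewer than 15 crossings exists, and this one achieves 15:
1. Drover goes to the new quay with crate K4.
2. Drover goes back to the old quay alone.
3. Drover goes to the new quay with crate K5.
4. Drover goes back to the old quay alone.
5. Drover goes to the new quay with crate R6.
6. Drover goes back to the old quay with crate K4.
7. Drover goes to the new quay with crate R7.
8. Drover goes back to the old quay alone.
9. Drover goes to the new quay with crate R5.
10. Drover goes back to the old quay alone.
11. Drover goes to the new quay with crate R3.
12. Drover goes back to the old quay alone.
13. Drover goes to the new quay with crate K6.
14. Drover goes back to the old quay alone.
15. Drover goes to the new quay with crate K4.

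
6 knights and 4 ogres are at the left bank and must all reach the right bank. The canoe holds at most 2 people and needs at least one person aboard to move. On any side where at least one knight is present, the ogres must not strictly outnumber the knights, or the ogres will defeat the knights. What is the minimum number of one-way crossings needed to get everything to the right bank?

17

Counting alone: each trip to the right bank takes at most 2 across and each return brings at least 1 back, so after t trips out (and t−1 returns) at most 2t − (t−1) of the 10 are across; that first reaches 10 at t = 9, so at least 17 crossings are needed.
The plan below uses exactly 17 crossings, so it is optimal:
1. 2 ogres → the right bank.  (the left bank: 6K 2O; the right bank: 0K 2O)
2. 1 ogre ← the left bank.  (the left bank: 6K 3O; the right bank: 0K 1O)
3. 2 ogres → the right bank.  (the left bank: 6K 1O; the right bank: 0K 3O)
4. 1 ogre ← the left bank.  (the left bank: 6K 2O; the right bank: 0K 2O)
5. 2 knights → the right bank.  (the left bank: 4K 2O; the right bank: 2K 2O)
6. 1 ogre ← the left bank.  (the left bank: 4K 3O; the right bank: 2K 1O)
7. 1 knight and 1 ogre → the right bank.  (the left bank: 3K 2O; the right bank: 3K 2O)
8. 1 ogre ← the left bank.  (the left bank: 3K 3O; the right bank: 3K 1O)
9. 2 ogres → the right bank.  (the left bank: 3K 1O; the right bank: 3K 3O)
10. 1 ogre ← the left bank.  (the left bank: 3K 2O; the right bank: 3K 2O)
11. 1 knight and 1 ogre → the right bank.  (the left bank: 2K 1O; the right bank: 4K 3O)
12. 1 ogre ← the left bank.  (the left bank: 2K 2O; the right bank: 4K 2O)
13. 2 ogres → the right bank.  (the left bank: 2K 0O; the right bank: 4K 4O)
14. 1 ogre ← the left bank.  (the left bank: 2K 1O; the right bank: 4K 3O)
15. 1 knight and 1 ogre → the right bank.  (the left bank: 1K 0O; the right bank: 5K 4O)
16. 1 ogre ← the left bank.  (the left bank: 1K 1O; the right bank: 5K 3O)
17. 1 knight and 1 ogre → the right bank.  (the left bank: 0K 0O; the right bank: 6K 4O)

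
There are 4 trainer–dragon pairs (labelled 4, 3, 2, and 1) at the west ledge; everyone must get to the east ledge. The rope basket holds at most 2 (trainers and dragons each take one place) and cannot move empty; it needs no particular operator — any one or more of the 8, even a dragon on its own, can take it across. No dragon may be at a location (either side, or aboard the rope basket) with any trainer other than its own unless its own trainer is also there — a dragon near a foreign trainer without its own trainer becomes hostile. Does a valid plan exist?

Following every safe sequence of crossings from the start, the most of the 8 that can be at the east ledge as the rope basket arrives there on crossings 1, 3, 5 is 2, 3, 4 respectively; the best ever achieved is 4 of 8.
From crossing 7 on, no configuration arises that was not already reachable earlier: only 44 distinct safe configurations (who is on which side, and where the rope basket is) can ever be reached, none of them has everyone across, and every continuation just revisits them. So no valid plan exists.

No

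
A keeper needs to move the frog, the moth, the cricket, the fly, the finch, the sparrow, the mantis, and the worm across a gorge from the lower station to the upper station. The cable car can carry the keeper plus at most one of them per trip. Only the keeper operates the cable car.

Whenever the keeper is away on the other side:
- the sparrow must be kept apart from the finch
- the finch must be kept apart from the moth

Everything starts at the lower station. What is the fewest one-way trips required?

17

Counting alone: the keeper can take at most 1 across per trip to the upper station, so moving all 8 needs at least 8 loaded trips out, with a return between consecutive ones — at least 15 crossings.
The safety rule pushes this higher. Following every safe sequence of crossings, the most of the 8 that can be at the upper station as the cable car arrives there on crossing 15 is 7 — never all 8.
So no plan with fewer than 17 crossings exists, and this one achieves 17:
1. Keeper goes to the upper station with the finch.  [the lower station: the cricket, the fly, the frog, the mantis, the moth, the sparrow, the worm | the upper station: the finch]
2. Keeper goes back to the lower station alone.  [the lower station: the cricket, the fly, the frog, the mantis, the moth, the sparrow, the worm | the upper station: the finch]
3. Keeper goes to the upper station with the frog.  [the lower station: the cricket, the fly, the mantis, the moth, the sparrow, the worm | the upper station: the finch, the frog]
4. Keeper goes back to the lower station alone.  [the lower station: the cricket, the fly, the mantis, the moth, the sparrow, the worm | the upper station: the finch, the frog]
5. Keeper goes to the upper station with the moth.  [the lower station: the cricket, the fly, the mantis, the sparrow, the worm | the upper station: the finch, the frog, the moth]
6. Keeper goes back to the lower station with the finch.  [the lower station: the cricket, the finch, the fly, the mantis, the sparrow, the worm | the upper station: the frog, the moth]
7. Keeper goes to the upper station with the sparrow.  [the lower station: the cricket, the finch, the fly, the mantis, the worm | the upper station: the frog, the moth, the sparrow]
8. Keeper goes back to the lower station alone.  [the lower station: the cricket, the finch, the fly, the mantis, the worm | the upper station: the frog, the moth, the sparrow]
9. Keeper goes to the upper station with the cricket.  [the lower station: the finch, the fly, the mantis, the worm | the upper station: the cricket, the frog, the moth, the sparrow]
10. Keeper goes back to the lower station alone.  [the lower station: the finch, the fly, the mantis, the worm | the upper station: the cricket, the frog, the moth, the sparrow]
11. Keeper goes to the upper station with the fly.  [the lower station: the finch, the mantis, the worm | the upper station: the cricket, the fly, the frog, the moth, the sparrow]
12. Keeper goes back to the lower station alone.  [the lower station: the finch, the mantis, the worm | the upper station: the cricket, the fly, the frog, the moth, the sparrow]
13. Keeper goes to the upper station with the mantis.  [the lower station: the finch, the worm | the upper station: the cricket, the fly, the frog, the mantis, the moth, the sparrow]
14. Keeper goes back to the lower station alone.  [the lower station: the finch, the worm | the upper station: the cricket, the fly, the frog, the mantis, the moth, the sparrow]
15. Keeper goes to the upper station with the worm.  [the lower station: the finch | the upper station: the cricket, the fly, the frog, the mantis, the moth, the sparrow, the worm]
16. Keeper goes back to the lower station alone.  [the lower station: the finch | the upper station: the cricket, the fly, the frog, the mantis, the moth, the sparrow, the worm]
17. Keeper goes to the upper station with the finch.  [the lower station: — | the upper station: the cricket, the finch, the fly, the frog, the mantis, the moth, the sparrow, the worm]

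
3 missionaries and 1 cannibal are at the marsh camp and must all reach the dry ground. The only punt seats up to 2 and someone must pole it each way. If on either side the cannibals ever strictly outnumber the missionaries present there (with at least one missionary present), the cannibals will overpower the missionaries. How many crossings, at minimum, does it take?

Counting alone: each trip to the dry ground takes at most 2 across and each return brings at least 1 back, so after t trips out (and t−1 returns) at most 2t − (t−1) of the 4 are across; that first reaches 4 at t = 3, so at least 5 crossings are needed.
The plan below uses exactly 5 crossings, so it is optimal:
1. 1 missionary and 1 cannibal → the dry ground.  (the marsh camp: 2M 0C; the dry ground: 1M 1C)
2. 1 cannibal ← the marsh camp.  (the marsh camp: 2M 1C; the dry ground: 1M 0C)
3. 1 missionary and 1 cannibal → the dry ground.  (the marsh camp: 1M 0C; the dry ground: 2M 1C)
4. 1 cannibal ← the marsh camp.  (the marsh camp: 1M 1C; the dry ground: 2M 0C)
5. 1 missionary and 1 cannibal → the dry ground.  (the marsh camp: 0M 0C; the dry ground: 3M 1C)

5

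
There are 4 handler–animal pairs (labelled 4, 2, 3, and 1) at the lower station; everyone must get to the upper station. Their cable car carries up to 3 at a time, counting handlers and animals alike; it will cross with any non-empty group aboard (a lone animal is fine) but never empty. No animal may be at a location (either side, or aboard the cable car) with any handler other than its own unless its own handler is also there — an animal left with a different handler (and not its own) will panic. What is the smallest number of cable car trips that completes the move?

Counting alone: each trip to the upper station takes at most 3 across and each return brings at least 1 back, so after t trips out (and t−1 returns) at most 3t − (t−1) of the 8 are across; that first reaches 8 at t = 4, so at least 7 crossings are needed.
The safety rule pushes this higher. Following every safe sequence of crossings, the most of the 8 that can be at the upper station as the cable car arrives there on crossing 7 is 7 — never all 8.
So no plan with fewer than 9 crossings exists, and this one achieves 9:
1. animal 4 and handler 4 cross → the upper station.
2. handler 4 crosses ← the lower station.
3. animal 2, handler 2, and handler 4 cross → the upper station.
4. animal 4 and handler 4 cross ← the lower station.
5. handler 1, handler 3, and handler 4 cross → the upper station.
6. animal 2 crosses ← the lower station.
7. animal 2 and animal 4 cross → the upper station.
8. animal 4 crosses ← the lower station.
9. animal 1, animal 3, and animal 4 cross → the upper station.

9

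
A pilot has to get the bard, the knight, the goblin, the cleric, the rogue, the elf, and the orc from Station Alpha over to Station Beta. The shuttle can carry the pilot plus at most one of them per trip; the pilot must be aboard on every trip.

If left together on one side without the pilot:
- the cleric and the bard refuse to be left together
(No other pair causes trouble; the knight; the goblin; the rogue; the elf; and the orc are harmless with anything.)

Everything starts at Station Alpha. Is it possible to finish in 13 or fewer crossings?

Yes

Yes — this plan uses 13 crossings (≤ 13):
1. Pilot goes to Station Beta with the bard.
2. Pilot goes back to Station Alpha alone.
3. Pilot goes to Station Beta with the knight.
4. Pilot goes back to Station Alpha alone.
5. Pilot goes to Station Beta with the goblin.
6. Pilot goes back to Station Alpha alone.
7. Pilot goes to Station Beta with the rogue.
8. Pilot goes back to Station Alpha alone.
9. Pilot goes to Station Beta with the elf.
10. Pilot goes back to Station Alpha alone.
11. Pilot goes to Station Beta with the orc.
12. Pilot goes back to Station Alpha alone.
13. Pilot goes to Station Beta with the cleric.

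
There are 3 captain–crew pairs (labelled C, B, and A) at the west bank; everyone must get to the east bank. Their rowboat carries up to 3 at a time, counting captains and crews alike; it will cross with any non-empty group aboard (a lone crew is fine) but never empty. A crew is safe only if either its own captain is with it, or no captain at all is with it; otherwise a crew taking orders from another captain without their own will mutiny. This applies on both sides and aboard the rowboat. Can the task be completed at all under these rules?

1. captain C and crew C cross → the east bank.
2. captain C crosses ← the west bank.
3. captain A, captain B, and captain C cross → the east bank.
4. crew C crosses ← the west bank.
5. crew A, crew B, and crew C cross → the east bank.

Yes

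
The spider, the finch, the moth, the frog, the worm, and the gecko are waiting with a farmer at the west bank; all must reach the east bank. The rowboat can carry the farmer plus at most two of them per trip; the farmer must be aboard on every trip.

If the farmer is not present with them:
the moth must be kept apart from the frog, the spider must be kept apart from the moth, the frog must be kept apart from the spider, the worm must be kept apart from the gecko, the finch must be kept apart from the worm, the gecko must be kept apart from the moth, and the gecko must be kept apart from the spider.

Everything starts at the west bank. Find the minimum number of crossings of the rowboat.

Whatever the first load, the items left behind include a forbidden pair without the farmer. No opening move is safe, so no plan exists.

impossible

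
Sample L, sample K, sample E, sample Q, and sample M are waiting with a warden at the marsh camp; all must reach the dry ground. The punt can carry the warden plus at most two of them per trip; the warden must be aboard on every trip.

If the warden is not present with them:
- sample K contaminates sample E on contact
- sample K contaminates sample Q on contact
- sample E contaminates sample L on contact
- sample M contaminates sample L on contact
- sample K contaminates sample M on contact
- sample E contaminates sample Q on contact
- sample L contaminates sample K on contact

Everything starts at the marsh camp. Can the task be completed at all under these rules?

No

Whatever the first load, the items left behind include a forbidden pair without the warden. No opening move is safe, so no plan exists.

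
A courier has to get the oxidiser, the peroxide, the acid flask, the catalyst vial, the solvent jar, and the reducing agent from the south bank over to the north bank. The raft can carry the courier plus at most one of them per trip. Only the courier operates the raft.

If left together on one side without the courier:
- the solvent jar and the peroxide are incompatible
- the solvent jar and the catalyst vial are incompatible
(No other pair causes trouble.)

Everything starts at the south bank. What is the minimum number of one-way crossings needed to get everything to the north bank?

Counting alone: the courier can take at most 1 across per trip to the north bank, so moving all 6 needs at least 6 loaded trips out, with a return between consecutive ones — at least 11 crossings.
The safety rule pushes this higher. Following every safe sequence of crossings, the most of the 6 that can be at the north bank as the raft arrives there on crossing 11 is 5 — never all 6.
So no plan with fewer than 13 crossings exists, and this one achieves 13:
1. Courier goes to the north bank with the solvent jar.
2. Courier goes back to the south bank alone.
3. Courier goes to the north bank with the oxidiser.
4. Courier goes back to the south bank alone.
5. Courier goes to the north bank with the peroxide.
6. Courier goes back to the south bank with the solvent jar.
7. Courier goes to the north bank with the catalyst vial.
8. Courier goes back to the south bank alone.
9. Courier goes to the north bank with the acid flask.
10. Courier goes back to the south bank alone.
11. Courier goes to the north bank with the reducing agent.
12. Courier goes back to the south bank alone.
13. Courier goes to the north bank with the solvent jar.

13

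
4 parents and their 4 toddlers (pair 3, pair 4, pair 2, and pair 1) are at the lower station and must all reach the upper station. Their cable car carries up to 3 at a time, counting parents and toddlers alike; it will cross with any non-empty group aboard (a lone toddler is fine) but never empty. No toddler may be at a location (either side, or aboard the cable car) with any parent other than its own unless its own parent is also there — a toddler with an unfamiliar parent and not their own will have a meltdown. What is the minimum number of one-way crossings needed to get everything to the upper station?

Counting alone: each trip to the upper station takes at most 3 across and each return brings at least 1 back, so after t trips out (and t−1 returns) at most 3t − (t−1) of the 8 are across; that first reaches 8 at t = 4, so at least 7 crossings are needed.
The safety rule pushes this higher. Following every safe sequence of crossings, the most of the 8 that can be at the upper station as the cable car arrives there on crossing 7 is 7 — never all 8.
So no plan with fewer than 9 crossings exists, and this one achieves 9:
1. parent 3 and toddler 3 cross → the upper station.
2. parent 3 crosses ← the lower station.
3. parent 3, parent 4, and toddler 4 cross → the upper station.
4. parent 3 and toddler 3 cross ← the lower station.
5. parent 1, parent 2, and parent 3 cross → the upper station.
6. toddler 4 crosses ← the lower station.
7. toddler 3 and toddler 4 cross → the upper station.
8. toddler 3 crosses ← the lower station.
9. toddler 1, toddler 2, and toddler 3 cross → the upper station.

9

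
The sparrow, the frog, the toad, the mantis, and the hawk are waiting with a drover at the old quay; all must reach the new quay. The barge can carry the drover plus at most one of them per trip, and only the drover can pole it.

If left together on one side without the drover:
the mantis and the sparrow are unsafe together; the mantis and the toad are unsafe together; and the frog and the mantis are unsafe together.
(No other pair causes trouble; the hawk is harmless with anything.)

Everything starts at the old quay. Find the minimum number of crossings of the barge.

Following every safe sequence of crossings from the start, the most of the 5 that can be at the new quay as the barge arrives there on crossings 1, 3, 5 is 1, 2, 3 respectively; the best ever achieved is 3 of 5.
From crossing 7 on, no configuration arises that was not already reachable earlier: only 18 distinct safe configurations (who is on which side, and where the barge is) can ever be reached, none of them has everyone across, and every continuation just revisits them. So no valid plan exists.

impossible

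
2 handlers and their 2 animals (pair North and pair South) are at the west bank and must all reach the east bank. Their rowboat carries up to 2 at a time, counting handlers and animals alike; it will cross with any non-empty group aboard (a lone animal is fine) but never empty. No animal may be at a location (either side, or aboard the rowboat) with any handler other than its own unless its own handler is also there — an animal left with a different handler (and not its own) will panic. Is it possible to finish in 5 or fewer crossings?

Yes

Yes — this plan uses 5 crossings (≤ 5):
1. animal North and handler North cross → the east bank.
2. handler North crosses ← the west bank.
3. handler North and handler South cross → the east bank.
4. handler South crosses ← the west bank.
5. animal South and handler South cross → the east bank.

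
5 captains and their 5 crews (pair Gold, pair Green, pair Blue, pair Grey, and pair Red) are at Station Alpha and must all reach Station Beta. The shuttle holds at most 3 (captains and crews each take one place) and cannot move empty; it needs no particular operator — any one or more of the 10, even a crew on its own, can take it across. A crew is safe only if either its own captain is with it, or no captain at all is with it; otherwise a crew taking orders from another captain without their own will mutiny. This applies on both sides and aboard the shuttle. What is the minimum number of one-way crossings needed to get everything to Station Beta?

Counting alone: each trip to Station Beta takes at most 3 across and each return brings at least 1 back, so after t trips out (and t−1 returns) at most 3t − (t−1) of the 10 are across; that first reaches 10 at t = 5, so at least 9 crossings are needed.
The safety rule pushes this higher. Following every safe sequence of crossings, the most of the 10 that can be at Station Beta as the shuttle arrives there on crossing 9 is 9 — never all 10.
So no plan with fewer than 11 crossings exists, and this one achieves 11:
1. captain Gold and crew Gold cross → Station Beta.
2. captain Gold crosses ← Station Alpha.
3. crew Blue, crew Green, and crew Grey cross → Station Beta.
4. crew Gold crosses ← Station Alpha.
5. captain Blue, captain Green, and captain Grey cross → Station Beta.
6. captain Green and crew Green cross ← Station Alpha.
7. captain Gold, captain Green, and captain Red cross → Station Beta.
8. crew Blue crosses ← Station Alpha.
9. crew Gold and crew Green cross → Station Beta.
10. crew Gold crosses ← Station Alpha.
11. crew Blue, crew Gold, and crew Red cross → Station Beta.

11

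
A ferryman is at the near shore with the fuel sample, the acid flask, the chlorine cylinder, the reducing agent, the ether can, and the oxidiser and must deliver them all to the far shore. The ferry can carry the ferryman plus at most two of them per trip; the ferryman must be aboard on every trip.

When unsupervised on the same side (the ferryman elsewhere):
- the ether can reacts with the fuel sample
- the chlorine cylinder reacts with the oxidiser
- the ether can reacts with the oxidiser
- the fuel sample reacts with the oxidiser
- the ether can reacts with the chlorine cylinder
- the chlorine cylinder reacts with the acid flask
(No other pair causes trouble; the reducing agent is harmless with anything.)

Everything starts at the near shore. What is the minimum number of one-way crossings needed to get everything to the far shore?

impossible

Whatever the first load, the items left behind include a forbidden pair without the ferryman. No opening move is safe, so no plan exists.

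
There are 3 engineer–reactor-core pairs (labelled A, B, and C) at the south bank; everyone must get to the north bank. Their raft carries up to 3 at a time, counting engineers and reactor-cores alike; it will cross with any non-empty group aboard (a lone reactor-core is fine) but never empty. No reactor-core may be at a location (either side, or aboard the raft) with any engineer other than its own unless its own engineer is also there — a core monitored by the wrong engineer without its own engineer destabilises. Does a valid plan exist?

Yes

1. engineer A and reactor-core A cross → the north bank.
2. engineer A crosses ← the south bank.
3. engineer A, engineer B, and engineer C cross → the north bank.
4. reactor-core A crosses ← the south bank.
5. reactor-core A, reactor-core B, and reactor-core C cross → the north bank.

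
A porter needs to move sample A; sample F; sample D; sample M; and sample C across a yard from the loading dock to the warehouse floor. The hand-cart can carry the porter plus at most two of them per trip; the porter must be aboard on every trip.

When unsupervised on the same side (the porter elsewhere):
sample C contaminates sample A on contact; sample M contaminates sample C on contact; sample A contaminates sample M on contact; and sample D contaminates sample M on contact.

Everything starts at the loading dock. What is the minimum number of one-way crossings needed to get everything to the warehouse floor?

7

Counting alone: the porter can take at most 2 across per trip to the warehouse floor, so moving all 5 needs at least 3 loaded trips out, with a return between consecutive ones — at least 5 crossings.
The safety rule pushes this higher. Following every safe sequence of crossings, the most of the 5 that can be at the warehouse floor as the hand-cart arrives there on crossing 5 is 4 — never all 5.
So no plan with fewer than 7 crossings exists, and this one achieves 7:
1. Porter goes to the warehouse floor with sample A and sample M.  [the loading dock: sample C, sample D, sample F | the warehouse floor: sample A, sample M]
2. Porter goes back to the loading dock with sample A.  [the loading dock: sample A, sample C, sample D, sample F | the warehouse floor: sample M]
3. Porter goes to the warehouse floor with sample A and sample F.  [the loading dock: sample C, sample D | the warehouse floor: sample A, sample F, sample M]
4. Porter goes back to the loading dock with sample A.  [the loading dock: sample A, sample C, sample D | the warehouse floor: sample F, sample M]
5. Porter goes to the warehouse floor with sample A and sample D.  [the loading dock: sample C | the warehouse floor: sample A, sample D, sample F, sample M]
6. Porter goes back to the loading dock with sample M.  [the loading dock: sample C, sample M | the warehouse floor: sample A, sample D, sample F]
7. Porter goes to the warehouse floor with sample C and sample M.  [the loading dock: — | the warehouse floor: sample A, sample C, sample D, sample F, sample M]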